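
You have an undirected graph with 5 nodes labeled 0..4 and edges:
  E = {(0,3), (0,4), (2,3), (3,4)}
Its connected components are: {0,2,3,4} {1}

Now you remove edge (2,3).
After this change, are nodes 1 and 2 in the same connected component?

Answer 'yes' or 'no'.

Initial components: {0,2,3,4} {1}
Removing edge (2,3): it was a bridge — component count 2 -> 3.
New components: {0,3,4} {1} {2}
Are 1 and 2 in the same component? no

Answer: no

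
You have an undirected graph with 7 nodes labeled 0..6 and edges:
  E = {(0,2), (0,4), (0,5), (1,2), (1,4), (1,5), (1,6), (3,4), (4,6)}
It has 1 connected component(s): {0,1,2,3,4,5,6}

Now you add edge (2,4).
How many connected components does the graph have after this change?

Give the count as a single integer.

Initial component count: 1
Add (2,4): endpoints already in same component. Count unchanged: 1.
New component count: 1

Answer: 1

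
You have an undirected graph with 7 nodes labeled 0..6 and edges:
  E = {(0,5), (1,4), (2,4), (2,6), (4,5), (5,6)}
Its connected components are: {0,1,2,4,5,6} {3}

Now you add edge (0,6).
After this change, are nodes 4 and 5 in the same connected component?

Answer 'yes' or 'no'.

Initial components: {0,1,2,4,5,6} {3}
Adding edge (0,6): both already in same component {0,1,2,4,5,6}. No change.
New components: {0,1,2,4,5,6} {3}
Are 4 and 5 in the same component? yes

Answer: yes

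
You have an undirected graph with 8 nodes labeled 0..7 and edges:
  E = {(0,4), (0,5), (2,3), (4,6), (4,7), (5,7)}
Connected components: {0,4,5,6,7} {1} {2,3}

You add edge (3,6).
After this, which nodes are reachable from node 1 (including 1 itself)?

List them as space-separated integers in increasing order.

Before: nodes reachable from 1: {1}
Adding (3,6): merges two components, but neither contains 1. Reachability from 1 unchanged.
After: nodes reachable from 1: {1}

Answer: 1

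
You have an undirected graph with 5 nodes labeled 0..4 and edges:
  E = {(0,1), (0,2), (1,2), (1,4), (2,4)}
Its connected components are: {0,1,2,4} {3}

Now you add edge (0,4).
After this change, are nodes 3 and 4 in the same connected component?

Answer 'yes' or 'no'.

Answer: no

Derivation:
Initial components: {0,1,2,4} {3}
Adding edge (0,4): both already in same component {0,1,2,4}. No change.
New components: {0,1,2,4} {3}
Are 3 and 4 in the same component? no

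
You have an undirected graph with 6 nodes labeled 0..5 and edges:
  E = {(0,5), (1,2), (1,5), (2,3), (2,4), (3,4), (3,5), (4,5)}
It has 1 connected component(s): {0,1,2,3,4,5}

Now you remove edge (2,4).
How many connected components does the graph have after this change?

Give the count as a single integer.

Initial component count: 1
Remove (2,4): not a bridge. Count unchanged: 1.
  After removal, components: {0,1,2,3,4,5}
New component count: 1

Answer: 1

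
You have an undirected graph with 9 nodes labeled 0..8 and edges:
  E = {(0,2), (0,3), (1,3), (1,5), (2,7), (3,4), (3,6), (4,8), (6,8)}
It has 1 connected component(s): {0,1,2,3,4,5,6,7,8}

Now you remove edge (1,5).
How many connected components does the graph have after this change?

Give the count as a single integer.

Initial component count: 1
Remove (1,5): it was a bridge. Count increases: 1 -> 2.
  After removal, components: {0,1,2,3,4,6,7,8} {5}
New component count: 2

Answer: 2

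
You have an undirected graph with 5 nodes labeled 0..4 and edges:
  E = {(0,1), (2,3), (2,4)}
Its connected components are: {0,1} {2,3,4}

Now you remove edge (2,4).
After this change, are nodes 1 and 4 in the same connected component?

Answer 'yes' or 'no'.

Initial components: {0,1} {2,3,4}
Removing edge (2,4): it was a bridge — component count 2 -> 3.
New components: {0,1} {2,3} {4}
Are 1 and 4 in the same component? no

Answer: no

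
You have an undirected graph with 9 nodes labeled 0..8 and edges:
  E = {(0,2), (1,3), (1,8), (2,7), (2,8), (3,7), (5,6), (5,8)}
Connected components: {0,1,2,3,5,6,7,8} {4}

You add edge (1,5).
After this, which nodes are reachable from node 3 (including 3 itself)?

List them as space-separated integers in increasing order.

Before: nodes reachable from 3: {0,1,2,3,5,6,7,8}
Adding (1,5): both endpoints already in same component. Reachability from 3 unchanged.
After: nodes reachable from 3: {0,1,2,3,5,6,7,8}

Answer: 0 1 2 3 5 6 7 8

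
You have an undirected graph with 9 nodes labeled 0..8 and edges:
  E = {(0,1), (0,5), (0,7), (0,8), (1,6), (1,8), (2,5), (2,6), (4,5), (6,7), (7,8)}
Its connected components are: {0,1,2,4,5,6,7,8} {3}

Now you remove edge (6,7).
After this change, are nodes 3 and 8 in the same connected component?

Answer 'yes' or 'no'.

Initial components: {0,1,2,4,5,6,7,8} {3}
Removing edge (6,7): not a bridge — component count unchanged at 2.
New components: {0,1,2,4,5,6,7,8} {3}
Are 3 and 8 in the same component? no

Answer: no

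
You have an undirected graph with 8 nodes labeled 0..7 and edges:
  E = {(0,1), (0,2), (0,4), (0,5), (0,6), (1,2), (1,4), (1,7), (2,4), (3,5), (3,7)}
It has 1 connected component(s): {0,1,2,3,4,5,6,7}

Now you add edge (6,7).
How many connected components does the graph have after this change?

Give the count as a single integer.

Initial component count: 1
Add (6,7): endpoints already in same component. Count unchanged: 1.
New component count: 1

Answer: 1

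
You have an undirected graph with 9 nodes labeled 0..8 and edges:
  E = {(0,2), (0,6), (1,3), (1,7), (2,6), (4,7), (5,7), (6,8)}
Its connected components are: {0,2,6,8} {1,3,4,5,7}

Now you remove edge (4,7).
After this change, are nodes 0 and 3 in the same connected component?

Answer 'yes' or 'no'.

Initial components: {0,2,6,8} {1,3,4,5,7}
Removing edge (4,7): it was a bridge — component count 2 -> 3.
New components: {0,2,6,8} {1,3,5,7} {4}
Are 0 and 3 in the same component? no

Answer: no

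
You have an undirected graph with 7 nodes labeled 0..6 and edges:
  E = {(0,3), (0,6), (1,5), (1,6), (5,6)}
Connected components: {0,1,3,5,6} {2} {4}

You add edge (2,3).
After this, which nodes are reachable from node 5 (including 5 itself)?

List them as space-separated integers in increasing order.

Before: nodes reachable from 5: {0,1,3,5,6}
Adding (2,3): merges 5's component with another. Reachability grows.
After: nodes reachable from 5: {0,1,2,3,5,6}

Answer: 0 1 2 3 5 6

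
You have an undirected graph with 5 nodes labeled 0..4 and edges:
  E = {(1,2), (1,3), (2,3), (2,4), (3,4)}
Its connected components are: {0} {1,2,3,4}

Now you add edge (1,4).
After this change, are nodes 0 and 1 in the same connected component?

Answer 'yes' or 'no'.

Initial components: {0} {1,2,3,4}
Adding edge (1,4): both already in same component {1,2,3,4}. No change.
New components: {0} {1,2,3,4}
Are 0 and 1 in the same component? no

Answer: no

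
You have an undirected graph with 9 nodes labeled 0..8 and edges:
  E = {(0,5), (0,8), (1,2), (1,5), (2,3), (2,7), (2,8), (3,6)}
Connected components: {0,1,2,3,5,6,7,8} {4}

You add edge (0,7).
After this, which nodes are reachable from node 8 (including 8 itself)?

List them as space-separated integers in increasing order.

Answer: 0 1 2 3 5 6 7 8

Derivation:
Before: nodes reachable from 8: {0,1,2,3,5,6,7,8}
Adding (0,7): both endpoints already in same component. Reachability from 8 unchanged.
After: nodes reachable from 8: {0,1,2,3,5,6,7,8}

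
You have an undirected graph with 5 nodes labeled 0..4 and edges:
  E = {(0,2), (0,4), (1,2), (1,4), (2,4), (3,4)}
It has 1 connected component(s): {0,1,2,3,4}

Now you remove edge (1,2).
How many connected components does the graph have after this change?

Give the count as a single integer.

Initial component count: 1
Remove (1,2): not a bridge. Count unchanged: 1.
  After removal, components: {0,1,2,3,4}
New component count: 1

Answer: 1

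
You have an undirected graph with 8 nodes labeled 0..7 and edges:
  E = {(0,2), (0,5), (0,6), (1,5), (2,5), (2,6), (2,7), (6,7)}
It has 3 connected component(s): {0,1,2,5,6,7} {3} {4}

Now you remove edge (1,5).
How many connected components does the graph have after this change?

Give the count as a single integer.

Answer: 4

Derivation:
Initial component count: 3
Remove (1,5): it was a bridge. Count increases: 3 -> 4.
  After removal, components: {0,2,5,6,7} {1} {3} {4}
New component count: 4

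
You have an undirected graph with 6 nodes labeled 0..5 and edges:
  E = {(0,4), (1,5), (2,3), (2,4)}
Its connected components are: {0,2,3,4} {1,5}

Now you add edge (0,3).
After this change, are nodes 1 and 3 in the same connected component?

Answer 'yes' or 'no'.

Initial components: {0,2,3,4} {1,5}
Adding edge (0,3): both already in same component {0,2,3,4}. No change.
New components: {0,2,3,4} {1,5}
Are 1 and 3 in the same component? no

Answer: no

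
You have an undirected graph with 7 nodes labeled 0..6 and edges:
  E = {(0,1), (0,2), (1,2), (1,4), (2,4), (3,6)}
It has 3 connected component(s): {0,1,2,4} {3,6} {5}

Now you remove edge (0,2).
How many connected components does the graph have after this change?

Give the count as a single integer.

Initial component count: 3
Remove (0,2): not a bridge. Count unchanged: 3.
  After removal, components: {0,1,2,4} {3,6} {5}
New component count: 3

Answer: 3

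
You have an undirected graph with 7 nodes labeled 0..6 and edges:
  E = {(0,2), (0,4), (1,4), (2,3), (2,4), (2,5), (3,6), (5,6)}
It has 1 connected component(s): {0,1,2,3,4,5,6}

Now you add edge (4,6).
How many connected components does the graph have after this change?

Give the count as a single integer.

Initial component count: 1
Add (4,6): endpoints already in same component. Count unchanged: 1.
New component count: 1

Answer: 1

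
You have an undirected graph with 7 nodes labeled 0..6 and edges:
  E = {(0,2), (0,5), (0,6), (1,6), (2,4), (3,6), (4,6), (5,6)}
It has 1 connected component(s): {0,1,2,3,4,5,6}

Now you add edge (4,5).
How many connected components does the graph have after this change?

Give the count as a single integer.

Initial component count: 1
Add (4,5): endpoints already in same component. Count unchanged: 1.
New component count: 1

Answer: 1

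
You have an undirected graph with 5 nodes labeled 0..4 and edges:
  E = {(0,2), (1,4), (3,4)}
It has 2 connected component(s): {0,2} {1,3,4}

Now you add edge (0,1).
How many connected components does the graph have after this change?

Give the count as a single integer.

Answer: 1

Derivation:
Initial component count: 2
Add (0,1): merges two components. Count decreases: 2 -> 1.
New component count: 1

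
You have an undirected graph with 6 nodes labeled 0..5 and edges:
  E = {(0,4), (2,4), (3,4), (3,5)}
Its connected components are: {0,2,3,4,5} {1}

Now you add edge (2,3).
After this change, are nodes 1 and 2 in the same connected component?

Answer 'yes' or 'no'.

Initial components: {0,2,3,4,5} {1}
Adding edge (2,3): both already in same component {0,2,3,4,5}. No change.
New components: {0,2,3,4,5} {1}
Are 1 and 2 in the same component? no

Answer: no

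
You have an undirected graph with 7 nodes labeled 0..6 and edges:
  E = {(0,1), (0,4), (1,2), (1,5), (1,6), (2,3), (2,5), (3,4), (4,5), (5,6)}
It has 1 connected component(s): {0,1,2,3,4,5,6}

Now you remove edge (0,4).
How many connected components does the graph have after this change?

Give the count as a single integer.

Initial component count: 1
Remove (0,4): not a bridge. Count unchanged: 1.
  After removal, components: {0,1,2,3,4,5,6}
New component count: 1

Answer: 1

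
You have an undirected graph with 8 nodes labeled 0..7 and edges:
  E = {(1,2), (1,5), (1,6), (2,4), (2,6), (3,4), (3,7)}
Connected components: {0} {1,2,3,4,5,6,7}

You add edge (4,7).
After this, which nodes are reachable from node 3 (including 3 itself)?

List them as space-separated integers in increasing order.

Answer: 1 2 3 4 5 6 7

Derivation:
Before: nodes reachable from 3: {1,2,3,4,5,6,7}
Adding (4,7): both endpoints already in same component. Reachability from 3 unchanged.
After: nodes reachable from 3: {1,2,3,4,5,6,7}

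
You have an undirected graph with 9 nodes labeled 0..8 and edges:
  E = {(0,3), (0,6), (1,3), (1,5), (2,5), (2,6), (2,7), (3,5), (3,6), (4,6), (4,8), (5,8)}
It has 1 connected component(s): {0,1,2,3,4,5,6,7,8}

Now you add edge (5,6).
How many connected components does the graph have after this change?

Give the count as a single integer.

Answer: 1

Derivation:
Initial component count: 1
Add (5,6): endpoints already in same component. Count unchanged: 1.
New component count: 1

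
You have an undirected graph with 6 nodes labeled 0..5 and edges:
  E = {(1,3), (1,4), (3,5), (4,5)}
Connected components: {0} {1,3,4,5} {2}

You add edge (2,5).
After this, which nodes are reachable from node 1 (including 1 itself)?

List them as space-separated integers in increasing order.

Before: nodes reachable from 1: {1,3,4,5}
Adding (2,5): merges 1's component with another. Reachability grows.
After: nodes reachable from 1: {1,2,3,4,5}

Answer: 1 2 3 4 5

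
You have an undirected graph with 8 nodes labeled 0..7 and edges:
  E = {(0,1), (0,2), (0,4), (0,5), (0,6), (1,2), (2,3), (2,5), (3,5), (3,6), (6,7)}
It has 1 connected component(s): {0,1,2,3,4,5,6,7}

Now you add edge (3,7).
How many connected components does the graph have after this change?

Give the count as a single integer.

Answer: 1

Derivation:
Initial component count: 1
Add (3,7): endpoints already in same component. Count unchanged: 1.
New component count: 1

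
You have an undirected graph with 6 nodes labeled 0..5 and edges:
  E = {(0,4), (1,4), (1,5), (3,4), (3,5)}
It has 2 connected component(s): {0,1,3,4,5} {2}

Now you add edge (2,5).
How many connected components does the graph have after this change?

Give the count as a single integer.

Initial component count: 2
Add (2,5): merges two components. Count decreases: 2 -> 1.
New component count: 1

Answer: 1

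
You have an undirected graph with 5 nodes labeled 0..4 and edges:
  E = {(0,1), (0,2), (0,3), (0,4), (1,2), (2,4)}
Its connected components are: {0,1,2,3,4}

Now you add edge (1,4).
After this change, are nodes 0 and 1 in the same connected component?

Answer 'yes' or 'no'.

Answer: yes

Derivation:
Initial components: {0,1,2,3,4}
Adding edge (1,4): both already in same component {0,1,2,3,4}. No change.
New components: {0,1,2,3,4}
Are 0 and 1 in the same component? yes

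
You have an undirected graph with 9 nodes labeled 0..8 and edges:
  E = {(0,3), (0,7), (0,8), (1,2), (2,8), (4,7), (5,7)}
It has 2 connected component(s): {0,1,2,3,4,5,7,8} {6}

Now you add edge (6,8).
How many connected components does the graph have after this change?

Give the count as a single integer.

Answer: 1

Derivation:
Initial component count: 2
Add (6,8): merges two components. Count decreases: 2 -> 1.
New component count: 1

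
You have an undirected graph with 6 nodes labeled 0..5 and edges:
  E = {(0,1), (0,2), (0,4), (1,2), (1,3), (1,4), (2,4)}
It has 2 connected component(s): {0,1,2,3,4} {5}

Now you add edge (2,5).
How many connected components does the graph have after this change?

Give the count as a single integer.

Initial component count: 2
Add (2,5): merges two components. Count decreases: 2 -> 1.
New component count: 1

Answer: 1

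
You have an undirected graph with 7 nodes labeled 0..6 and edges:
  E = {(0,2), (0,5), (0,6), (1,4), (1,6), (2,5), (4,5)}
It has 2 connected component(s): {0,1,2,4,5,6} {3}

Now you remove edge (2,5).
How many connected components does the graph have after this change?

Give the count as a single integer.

Initial component count: 2
Remove (2,5): not a bridge. Count unchanged: 2.
  After removal, components: {0,1,2,4,5,6} {3}
New component count: 2

Answer: 2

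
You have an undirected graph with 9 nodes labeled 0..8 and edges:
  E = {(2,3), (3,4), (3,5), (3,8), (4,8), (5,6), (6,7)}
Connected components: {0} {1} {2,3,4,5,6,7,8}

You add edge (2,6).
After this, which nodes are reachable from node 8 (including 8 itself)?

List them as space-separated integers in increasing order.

Answer: 2 3 4 5 6 7 8

Derivation:
Before: nodes reachable from 8: {2,3,4,5,6,7,8}
Adding (2,6): both endpoints already in same component. Reachability from 8 unchanged.
After: nodes reachable from 8: {2,3,4,5,6,7,8}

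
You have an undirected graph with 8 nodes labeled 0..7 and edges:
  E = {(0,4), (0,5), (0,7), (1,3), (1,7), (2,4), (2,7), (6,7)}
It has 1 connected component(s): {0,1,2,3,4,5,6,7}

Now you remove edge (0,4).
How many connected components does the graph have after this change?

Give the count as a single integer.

Answer: 1

Derivation:
Initial component count: 1
Remove (0,4): not a bridge. Count unchanged: 1.
  After removal, components: {0,1,2,3,4,5,6,7}
New component count: 1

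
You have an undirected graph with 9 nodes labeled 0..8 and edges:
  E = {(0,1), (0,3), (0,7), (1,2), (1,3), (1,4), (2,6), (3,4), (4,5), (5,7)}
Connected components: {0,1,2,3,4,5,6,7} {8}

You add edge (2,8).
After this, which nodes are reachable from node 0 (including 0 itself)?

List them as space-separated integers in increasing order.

Before: nodes reachable from 0: {0,1,2,3,4,5,6,7}
Adding (2,8): merges 0's component with another. Reachability grows.
After: nodes reachable from 0: {0,1,2,3,4,5,6,7,8}

Answer: 0 1 2 3 4 5 6 7 8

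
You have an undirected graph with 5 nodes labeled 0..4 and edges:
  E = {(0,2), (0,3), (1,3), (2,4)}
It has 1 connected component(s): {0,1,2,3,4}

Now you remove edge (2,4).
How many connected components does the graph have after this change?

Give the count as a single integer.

Initial component count: 1
Remove (2,4): it was a bridge. Count increases: 1 -> 2.
  After removal, components: {0,1,2,3} {4}
New component count: 2

Answer: 2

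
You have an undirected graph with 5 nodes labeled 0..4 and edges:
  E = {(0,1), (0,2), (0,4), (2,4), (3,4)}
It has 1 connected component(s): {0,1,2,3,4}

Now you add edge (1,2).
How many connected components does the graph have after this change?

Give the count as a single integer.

Answer: 1

Derivation:
Initial component count: 1
Add (1,2): endpoints already in same component. Count unchanged: 1.
New component count: 1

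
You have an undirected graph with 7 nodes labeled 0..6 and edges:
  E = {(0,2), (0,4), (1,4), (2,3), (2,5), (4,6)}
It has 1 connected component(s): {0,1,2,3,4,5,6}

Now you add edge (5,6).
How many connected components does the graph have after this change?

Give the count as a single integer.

Answer: 1

Derivation:
Initial component count: 1
Add (5,6): endpoints already in same component. Count unchanged: 1.
New component count: 1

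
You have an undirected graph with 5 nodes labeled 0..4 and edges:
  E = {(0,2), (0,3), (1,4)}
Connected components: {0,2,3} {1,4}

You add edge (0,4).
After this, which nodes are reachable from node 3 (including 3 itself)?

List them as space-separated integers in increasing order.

Answer: 0 1 2 3 4

Derivation:
Before: nodes reachable from 3: {0,2,3}
Adding (0,4): merges 3's component with another. Reachability grows.
After: nodes reachable from 3: {0,1,2,3,4}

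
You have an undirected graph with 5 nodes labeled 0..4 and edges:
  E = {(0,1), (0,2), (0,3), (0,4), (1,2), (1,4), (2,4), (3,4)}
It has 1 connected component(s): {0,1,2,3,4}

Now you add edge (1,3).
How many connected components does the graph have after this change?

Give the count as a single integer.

Answer: 1

Derivation:
Initial component count: 1
Add (1,3): endpoints already in same component. Count unchanged: 1.
New component count: 1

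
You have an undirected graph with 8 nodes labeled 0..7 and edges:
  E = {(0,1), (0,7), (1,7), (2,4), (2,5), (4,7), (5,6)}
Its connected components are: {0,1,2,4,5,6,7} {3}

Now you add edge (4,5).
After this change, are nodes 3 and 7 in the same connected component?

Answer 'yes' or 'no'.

Initial components: {0,1,2,4,5,6,7} {3}
Adding edge (4,5): both already in same component {0,1,2,4,5,6,7}. No change.
New components: {0,1,2,4,5,6,7} {3}
Are 3 and 7 in the same component? no

Answer: no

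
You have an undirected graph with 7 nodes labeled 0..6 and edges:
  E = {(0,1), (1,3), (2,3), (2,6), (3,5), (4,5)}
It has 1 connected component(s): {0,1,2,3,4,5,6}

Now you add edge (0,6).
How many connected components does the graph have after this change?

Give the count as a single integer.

Answer: 1

Derivation:
Initial component count: 1
Add (0,6): endpoints already in same component. Count unchanged: 1.
New component count: 1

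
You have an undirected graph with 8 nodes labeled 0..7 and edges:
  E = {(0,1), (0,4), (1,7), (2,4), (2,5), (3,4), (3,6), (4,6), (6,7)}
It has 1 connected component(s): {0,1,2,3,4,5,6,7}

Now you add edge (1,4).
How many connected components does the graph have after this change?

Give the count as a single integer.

Answer: 1

Derivation:
Initial component count: 1
Add (1,4): endpoints already in same component. Count unchanged: 1.
New component count: 1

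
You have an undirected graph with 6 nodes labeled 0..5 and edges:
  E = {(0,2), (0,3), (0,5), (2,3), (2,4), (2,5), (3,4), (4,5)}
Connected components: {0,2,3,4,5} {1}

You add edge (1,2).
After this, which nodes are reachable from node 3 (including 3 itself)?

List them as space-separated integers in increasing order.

Before: nodes reachable from 3: {0,2,3,4,5}
Adding (1,2): merges 3's component with another. Reachability grows.
After: nodes reachable from 3: {0,1,2,3,4,5}

Answer: 0 1 2 3 4 5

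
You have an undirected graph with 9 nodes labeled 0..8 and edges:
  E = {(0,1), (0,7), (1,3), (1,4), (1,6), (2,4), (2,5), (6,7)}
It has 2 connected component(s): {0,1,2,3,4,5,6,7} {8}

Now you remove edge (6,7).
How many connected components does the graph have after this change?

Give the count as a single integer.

Initial component count: 2
Remove (6,7): not a bridge. Count unchanged: 2.
  After removal, components: {0,1,2,3,4,5,6,7} {8}
New component count: 2

Answer: 2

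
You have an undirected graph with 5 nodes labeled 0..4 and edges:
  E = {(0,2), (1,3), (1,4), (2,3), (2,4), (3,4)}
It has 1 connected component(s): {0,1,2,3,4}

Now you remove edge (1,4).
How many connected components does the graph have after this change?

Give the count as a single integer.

Initial component count: 1
Remove (1,4): not a bridge. Count unchanged: 1.
  After removal, components: {0,1,2,3,4}
New component count: 1

Answer: 1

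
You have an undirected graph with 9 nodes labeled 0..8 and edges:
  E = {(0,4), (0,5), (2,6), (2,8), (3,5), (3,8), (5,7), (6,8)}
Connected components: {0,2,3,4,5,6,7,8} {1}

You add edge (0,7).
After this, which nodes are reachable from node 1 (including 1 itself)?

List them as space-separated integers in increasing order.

Answer: 1

Derivation:
Before: nodes reachable from 1: {1}
Adding (0,7): both endpoints already in same component. Reachability from 1 unchanged.
After: nodes reachable from 1: {1}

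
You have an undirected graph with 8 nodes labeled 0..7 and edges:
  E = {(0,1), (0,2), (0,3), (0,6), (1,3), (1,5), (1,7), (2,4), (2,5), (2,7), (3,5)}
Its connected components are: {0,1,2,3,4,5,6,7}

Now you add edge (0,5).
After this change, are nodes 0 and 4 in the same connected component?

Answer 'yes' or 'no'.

Initial components: {0,1,2,3,4,5,6,7}
Adding edge (0,5): both already in same component {0,1,2,3,4,5,6,7}. No change.
New components: {0,1,2,3,4,5,6,7}
Are 0 and 4 in the same component? yes

Answer: yes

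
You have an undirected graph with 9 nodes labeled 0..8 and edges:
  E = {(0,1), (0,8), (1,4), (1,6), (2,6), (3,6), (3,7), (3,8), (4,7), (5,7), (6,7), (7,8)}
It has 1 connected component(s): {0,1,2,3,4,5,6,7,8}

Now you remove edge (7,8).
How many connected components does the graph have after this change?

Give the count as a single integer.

Initial component count: 1
Remove (7,8): not a bridge. Count unchanged: 1.
  After removal, components: {0,1,2,3,4,5,6,7,8}
New component count: 1

Answer: 1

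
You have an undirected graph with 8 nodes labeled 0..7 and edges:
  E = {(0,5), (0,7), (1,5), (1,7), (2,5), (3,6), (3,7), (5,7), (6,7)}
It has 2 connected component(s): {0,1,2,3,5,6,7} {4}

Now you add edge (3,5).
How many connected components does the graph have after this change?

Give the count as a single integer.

Initial component count: 2
Add (3,5): endpoints already in same component. Count unchanged: 2.
New component count: 2

Answer: 2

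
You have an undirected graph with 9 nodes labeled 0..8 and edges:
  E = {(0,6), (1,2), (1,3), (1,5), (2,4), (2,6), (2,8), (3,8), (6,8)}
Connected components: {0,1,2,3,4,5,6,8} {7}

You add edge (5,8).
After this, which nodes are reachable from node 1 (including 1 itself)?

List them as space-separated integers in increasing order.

Before: nodes reachable from 1: {0,1,2,3,4,5,6,8}
Adding (5,8): both endpoints already in same component. Reachability from 1 unchanged.
After: nodes reachable from 1: {0,1,2,3,4,5,6,8}

Answer: 0 1 2 3 4 5 6 8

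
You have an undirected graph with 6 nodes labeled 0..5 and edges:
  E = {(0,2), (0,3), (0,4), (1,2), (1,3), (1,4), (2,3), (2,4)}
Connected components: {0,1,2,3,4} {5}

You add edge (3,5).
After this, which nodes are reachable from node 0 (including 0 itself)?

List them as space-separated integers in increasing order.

Answer: 0 1 2 3 4 5

Derivation:
Before: nodes reachable from 0: {0,1,2,3,4}
Adding (3,5): merges 0's component with another. Reachability grows.
After: nodes reachable from 0: {0,1,2,3,4,5}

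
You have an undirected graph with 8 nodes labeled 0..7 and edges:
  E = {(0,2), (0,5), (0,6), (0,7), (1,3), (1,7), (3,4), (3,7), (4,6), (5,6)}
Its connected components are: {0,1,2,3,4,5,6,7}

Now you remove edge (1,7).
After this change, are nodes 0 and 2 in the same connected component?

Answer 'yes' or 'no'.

Initial components: {0,1,2,3,4,5,6,7}
Removing edge (1,7): not a bridge — component count unchanged at 1.
New components: {0,1,2,3,4,5,6,7}
Are 0 and 2 in the same component? yes

Answer: yes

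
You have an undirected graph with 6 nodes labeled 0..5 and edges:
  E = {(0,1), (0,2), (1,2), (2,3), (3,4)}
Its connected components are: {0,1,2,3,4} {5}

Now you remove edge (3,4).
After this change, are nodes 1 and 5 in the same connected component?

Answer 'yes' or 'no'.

Answer: no

Derivation:
Initial components: {0,1,2,3,4} {5}
Removing edge (3,4): it was a bridge — component count 2 -> 3.
New components: {0,1,2,3} {4} {5}
Are 1 and 5 in the same component? no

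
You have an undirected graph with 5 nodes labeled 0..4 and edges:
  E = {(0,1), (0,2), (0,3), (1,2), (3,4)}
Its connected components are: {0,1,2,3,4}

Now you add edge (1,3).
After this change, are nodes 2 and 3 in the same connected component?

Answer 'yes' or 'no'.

Initial components: {0,1,2,3,4}
Adding edge (1,3): both already in same component {0,1,2,3,4}. No change.
New components: {0,1,2,3,4}
Are 2 and 3 in the same component? yes

Answer: yes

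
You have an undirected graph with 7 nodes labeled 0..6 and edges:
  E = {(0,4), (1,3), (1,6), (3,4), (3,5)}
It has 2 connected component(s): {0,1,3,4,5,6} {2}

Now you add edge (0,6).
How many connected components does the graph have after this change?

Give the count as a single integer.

Initial component count: 2
Add (0,6): endpoints already in same component. Count unchanged: 2.
New component count: 2

Answer: 2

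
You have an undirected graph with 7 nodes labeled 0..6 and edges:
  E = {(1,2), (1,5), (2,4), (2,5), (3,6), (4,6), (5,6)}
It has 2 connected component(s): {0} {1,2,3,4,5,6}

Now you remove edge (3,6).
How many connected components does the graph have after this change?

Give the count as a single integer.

Initial component count: 2
Remove (3,6): it was a bridge. Count increases: 2 -> 3.
  After removal, components: {0} {1,2,4,5,6} {3}
New component count: 3

Answer: 3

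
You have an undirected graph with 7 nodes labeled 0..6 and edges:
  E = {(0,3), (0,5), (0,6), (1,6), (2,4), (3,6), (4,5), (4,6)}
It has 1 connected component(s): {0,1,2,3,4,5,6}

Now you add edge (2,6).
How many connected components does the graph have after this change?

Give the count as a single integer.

Answer: 1

Derivation:
Initial component count: 1
Add (2,6): endpoints already in same component. Count unchanged: 1.
New component count: 1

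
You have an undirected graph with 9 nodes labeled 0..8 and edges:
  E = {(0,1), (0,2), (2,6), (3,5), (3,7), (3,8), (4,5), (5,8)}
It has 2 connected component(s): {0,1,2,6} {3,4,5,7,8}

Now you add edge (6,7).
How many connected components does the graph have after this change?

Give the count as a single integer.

Initial component count: 2
Add (6,7): merges two components. Count decreases: 2 -> 1.
New component count: 1

Answer: 1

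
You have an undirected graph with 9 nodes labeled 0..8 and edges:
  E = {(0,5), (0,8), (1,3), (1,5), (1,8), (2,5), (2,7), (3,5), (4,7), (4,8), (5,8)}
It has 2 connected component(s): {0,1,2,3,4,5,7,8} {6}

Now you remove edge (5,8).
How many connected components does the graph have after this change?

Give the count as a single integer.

Initial component count: 2
Remove (5,8): not a bridge. Count unchanged: 2.
  After removal, components: {0,1,2,3,4,5,7,8} {6}
New component count: 2

Answer: 2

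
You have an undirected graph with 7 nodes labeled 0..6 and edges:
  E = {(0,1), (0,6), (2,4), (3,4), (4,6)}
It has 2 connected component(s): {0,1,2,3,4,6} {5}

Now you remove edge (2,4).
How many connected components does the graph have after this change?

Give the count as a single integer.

Answer: 3

Derivation:
Initial component count: 2
Remove (2,4): it was a bridge. Count increases: 2 -> 3.
  After removal, components: {0,1,3,4,6} {2} {5}
New component count: 3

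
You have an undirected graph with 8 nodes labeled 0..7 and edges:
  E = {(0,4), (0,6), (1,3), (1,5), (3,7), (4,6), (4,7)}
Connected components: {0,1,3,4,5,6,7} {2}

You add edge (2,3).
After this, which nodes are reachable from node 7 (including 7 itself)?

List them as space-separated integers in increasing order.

Answer: 0 1 2 3 4 5 6 7

Derivation:
Before: nodes reachable from 7: {0,1,3,4,5,6,7}
Adding (2,3): merges 7's component with another. Reachability grows.
After: nodes reachable from 7: {0,1,2,3,4,5,6,7}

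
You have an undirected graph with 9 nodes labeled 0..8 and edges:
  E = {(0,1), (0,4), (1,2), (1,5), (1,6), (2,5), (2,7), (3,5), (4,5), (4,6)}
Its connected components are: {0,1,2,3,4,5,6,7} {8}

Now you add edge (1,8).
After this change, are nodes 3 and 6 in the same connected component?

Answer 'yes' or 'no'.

Initial components: {0,1,2,3,4,5,6,7} {8}
Adding edge (1,8): merges {0,1,2,3,4,5,6,7} and {8}.
New components: {0,1,2,3,4,5,6,7,8}
Are 3 and 6 in the same component? yes

Answer: yes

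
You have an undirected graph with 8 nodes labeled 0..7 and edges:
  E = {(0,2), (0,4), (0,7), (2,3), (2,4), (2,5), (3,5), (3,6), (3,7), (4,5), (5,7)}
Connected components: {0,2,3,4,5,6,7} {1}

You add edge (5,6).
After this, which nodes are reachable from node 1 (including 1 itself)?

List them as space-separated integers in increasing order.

Answer: 1

Derivation:
Before: nodes reachable from 1: {1}
Adding (5,6): both endpoints already in same component. Reachability from 1 unchanged.
After: nodes reachable from 1: {1}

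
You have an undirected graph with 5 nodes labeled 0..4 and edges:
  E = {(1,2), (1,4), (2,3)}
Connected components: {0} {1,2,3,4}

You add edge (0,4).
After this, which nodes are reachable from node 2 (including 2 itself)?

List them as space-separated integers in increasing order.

Answer: 0 1 2 3 4

Derivation:
Before: nodes reachable from 2: {1,2,3,4}
Adding (0,4): merges 2's component with another. Reachability grows.
After: nodes reachable from 2: {0,1,2,3,4}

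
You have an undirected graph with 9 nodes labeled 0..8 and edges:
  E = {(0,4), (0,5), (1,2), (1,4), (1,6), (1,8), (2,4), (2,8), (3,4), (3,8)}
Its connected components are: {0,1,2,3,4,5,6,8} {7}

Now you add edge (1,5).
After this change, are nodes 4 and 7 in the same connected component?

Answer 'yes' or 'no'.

Initial components: {0,1,2,3,4,5,6,8} {7}
Adding edge (1,5): both already in same component {0,1,2,3,4,5,6,8}. No change.
New components: {0,1,2,3,4,5,6,8} {7}
Are 4 and 7 in the same component? no

Answer: no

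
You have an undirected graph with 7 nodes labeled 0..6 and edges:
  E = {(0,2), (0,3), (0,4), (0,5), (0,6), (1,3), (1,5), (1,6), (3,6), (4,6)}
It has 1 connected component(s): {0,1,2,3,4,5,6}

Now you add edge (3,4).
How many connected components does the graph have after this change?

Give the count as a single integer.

Answer: 1

Derivation:
Initial component count: 1
Add (3,4): endpoints already in same component. Count unchanged: 1.
New component count: 1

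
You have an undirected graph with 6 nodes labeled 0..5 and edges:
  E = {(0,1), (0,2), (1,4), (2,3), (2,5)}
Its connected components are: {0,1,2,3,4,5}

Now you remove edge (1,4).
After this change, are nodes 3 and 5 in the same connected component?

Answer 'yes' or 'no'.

Initial components: {0,1,2,3,4,5}
Removing edge (1,4): it was a bridge — component count 1 -> 2.
New components: {0,1,2,3,5} {4}
Are 3 and 5 in the same component? yes

Answer: yes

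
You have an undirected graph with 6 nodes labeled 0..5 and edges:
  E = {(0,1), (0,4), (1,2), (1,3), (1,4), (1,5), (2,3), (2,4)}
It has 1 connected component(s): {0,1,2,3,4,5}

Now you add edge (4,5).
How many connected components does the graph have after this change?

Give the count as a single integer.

Initial component count: 1
Add (4,5): endpoints already in same component. Count unchanged: 1.
New component count: 1

Answer: 1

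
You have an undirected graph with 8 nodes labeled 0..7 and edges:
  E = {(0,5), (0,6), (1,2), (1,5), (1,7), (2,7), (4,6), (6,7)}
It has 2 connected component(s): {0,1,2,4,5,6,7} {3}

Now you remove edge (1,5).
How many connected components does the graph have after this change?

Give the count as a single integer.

Answer: 2

Derivation:
Initial component count: 2
Remove (1,5): not a bridge. Count unchanged: 2.
  After removal, components: {0,1,2,4,5,6,7} {3}
New component count: 2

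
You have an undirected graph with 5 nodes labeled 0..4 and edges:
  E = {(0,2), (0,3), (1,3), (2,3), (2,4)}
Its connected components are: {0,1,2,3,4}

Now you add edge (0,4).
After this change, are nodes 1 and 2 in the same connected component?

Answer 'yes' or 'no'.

Initial components: {0,1,2,3,4}
Adding edge (0,4): both already in same component {0,1,2,3,4}. No change.
New components: {0,1,2,3,4}
Are 1 and 2 in the same component? yes

Answer: yes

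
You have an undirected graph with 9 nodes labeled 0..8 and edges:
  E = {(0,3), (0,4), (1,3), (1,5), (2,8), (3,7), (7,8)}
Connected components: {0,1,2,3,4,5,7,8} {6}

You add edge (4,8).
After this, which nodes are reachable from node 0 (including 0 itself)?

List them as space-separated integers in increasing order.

Before: nodes reachable from 0: {0,1,2,3,4,5,7,8}
Adding (4,8): both endpoints already in same component. Reachability from 0 unchanged.
After: nodes reachable from 0: {0,1,2,3,4,5,7,8}

Answer: 0 1 2 3 4 5 7 8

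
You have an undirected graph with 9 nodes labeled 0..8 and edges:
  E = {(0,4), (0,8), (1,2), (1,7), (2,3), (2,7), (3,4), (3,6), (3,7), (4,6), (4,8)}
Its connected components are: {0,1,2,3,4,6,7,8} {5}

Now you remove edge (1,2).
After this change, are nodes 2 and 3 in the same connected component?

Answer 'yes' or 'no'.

Answer: yes

Derivation:
Initial components: {0,1,2,3,4,6,7,8} {5}
Removing edge (1,2): not a bridge — component count unchanged at 2.
New components: {0,1,2,3,4,6,7,8} {5}
Are 2 and 3 in the same component? yes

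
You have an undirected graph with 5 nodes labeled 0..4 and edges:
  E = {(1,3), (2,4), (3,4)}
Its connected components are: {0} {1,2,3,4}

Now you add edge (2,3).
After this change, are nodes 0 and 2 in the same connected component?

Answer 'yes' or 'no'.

Initial components: {0} {1,2,3,4}
Adding edge (2,3): both already in same component {1,2,3,4}. No change.
New components: {0} {1,2,3,4}
Are 0 and 2 in the same component? no

Answer: no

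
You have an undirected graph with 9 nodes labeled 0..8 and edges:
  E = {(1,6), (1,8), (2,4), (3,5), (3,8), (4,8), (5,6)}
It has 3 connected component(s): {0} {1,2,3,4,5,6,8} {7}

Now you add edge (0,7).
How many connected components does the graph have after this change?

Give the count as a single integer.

Answer: 2

Derivation:
Initial component count: 3
Add (0,7): merges two components. Count decreases: 3 -> 2.
New component count: 2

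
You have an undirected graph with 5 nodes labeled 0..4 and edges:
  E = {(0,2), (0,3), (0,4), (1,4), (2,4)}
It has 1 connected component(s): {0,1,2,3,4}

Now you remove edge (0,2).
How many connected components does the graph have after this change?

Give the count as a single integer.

Initial component count: 1
Remove (0,2): not a bridge. Count unchanged: 1.
  After removal, components: {0,1,2,3,4}
New component count: 1

Answer: 1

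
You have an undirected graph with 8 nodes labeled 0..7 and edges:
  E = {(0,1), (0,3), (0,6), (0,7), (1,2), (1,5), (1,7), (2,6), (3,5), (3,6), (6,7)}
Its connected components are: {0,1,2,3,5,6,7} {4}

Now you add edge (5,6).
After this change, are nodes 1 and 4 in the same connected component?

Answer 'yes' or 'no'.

Initial components: {0,1,2,3,5,6,7} {4}
Adding edge (5,6): both already in same component {0,1,2,3,5,6,7}. No change.
New components: {0,1,2,3,5,6,7} {4}
Are 1 and 4 in the same component? no

Answer: no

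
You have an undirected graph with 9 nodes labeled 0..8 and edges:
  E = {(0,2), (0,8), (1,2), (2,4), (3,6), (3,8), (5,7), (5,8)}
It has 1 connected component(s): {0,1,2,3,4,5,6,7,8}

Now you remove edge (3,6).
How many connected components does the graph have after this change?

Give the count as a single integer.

Initial component count: 1
Remove (3,6): it was a bridge. Count increases: 1 -> 2.
  After removal, components: {0,1,2,3,4,5,7,8} {6}
New component count: 2

Answer: 2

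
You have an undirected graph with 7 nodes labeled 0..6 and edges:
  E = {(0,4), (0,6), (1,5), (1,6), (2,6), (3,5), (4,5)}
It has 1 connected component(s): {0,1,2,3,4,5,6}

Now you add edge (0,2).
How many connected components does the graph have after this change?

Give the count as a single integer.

Initial component count: 1
Add (0,2): endpoints already in same component. Count unchanged: 1.
New component count: 1

Answer: 1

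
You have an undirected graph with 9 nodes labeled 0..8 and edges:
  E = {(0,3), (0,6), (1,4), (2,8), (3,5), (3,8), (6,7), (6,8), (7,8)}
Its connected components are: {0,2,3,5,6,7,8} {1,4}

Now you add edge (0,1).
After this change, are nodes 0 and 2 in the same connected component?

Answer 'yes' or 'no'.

Answer: yes

Derivation:
Initial components: {0,2,3,5,6,7,8} {1,4}
Adding edge (0,1): merges {0,2,3,5,6,7,8} and {1,4}.
New components: {0,1,2,3,4,5,6,7,8}
Are 0 and 2 in the same component? yes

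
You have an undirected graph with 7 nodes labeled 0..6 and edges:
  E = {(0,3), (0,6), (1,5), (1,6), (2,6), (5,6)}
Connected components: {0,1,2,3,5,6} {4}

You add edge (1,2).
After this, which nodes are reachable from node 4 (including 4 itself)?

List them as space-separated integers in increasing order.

Before: nodes reachable from 4: {4}
Adding (1,2): both endpoints already in same component. Reachability from 4 unchanged.
After: nodes reachable from 4: {4}

Answer: 4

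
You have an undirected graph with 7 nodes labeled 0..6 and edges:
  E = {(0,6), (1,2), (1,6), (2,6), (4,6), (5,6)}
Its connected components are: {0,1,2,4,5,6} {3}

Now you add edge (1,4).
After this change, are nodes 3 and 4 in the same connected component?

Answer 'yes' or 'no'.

Answer: no

Derivation:
Initial components: {0,1,2,4,5,6} {3}
Adding edge (1,4): both already in same component {0,1,2,4,5,6}. No change.
New components: {0,1,2,4,5,6} {3}
Are 3 and 4 in the same component? no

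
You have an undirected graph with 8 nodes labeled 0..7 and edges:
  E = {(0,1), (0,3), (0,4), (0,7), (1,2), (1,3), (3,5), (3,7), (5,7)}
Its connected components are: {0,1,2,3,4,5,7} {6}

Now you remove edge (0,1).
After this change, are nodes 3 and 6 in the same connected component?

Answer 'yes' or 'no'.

Initial components: {0,1,2,3,4,5,7} {6}
Removing edge (0,1): not a bridge — component count unchanged at 2.
New components: {0,1,2,3,4,5,7} {6}
Are 3 and 6 in the same component? no

Answer: no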